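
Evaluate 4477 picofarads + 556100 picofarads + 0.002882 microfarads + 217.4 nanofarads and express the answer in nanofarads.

780.859 nanofarads

In nanofarads:
  4477 picofarads = 4477 × 10⁻³ nanofarads = 4.477
  556100 picofarads = 556100 × 10⁻³ nanofarads = 556.1
  0.002882 microfarads = 0.002882 × 10³ nanofarads = 2.882
  217.4 nanofarads → 217.4
Sum: 4.477 + 556.1 + 2.882 + 217.4 = 780.859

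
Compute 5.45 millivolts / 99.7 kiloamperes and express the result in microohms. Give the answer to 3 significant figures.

(5.45 × 10⁻³) / (99.7 × 10³) = 0.054664 × 10⁻⁶ Ω

0.0547 microohms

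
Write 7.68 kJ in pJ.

7680000000000000 pJ

kilo = 10^3, pico = 10^-12; factor is 10^15.
7.68 × 10^15 = 7680000000000000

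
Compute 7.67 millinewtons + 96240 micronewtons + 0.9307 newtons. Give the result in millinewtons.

1034.61 millinewtons

In millinewtons:
  7.67 millinewtons → 7.67
  96240 micronewtons = 96240 × 10^-3 millinewtons = 96.24
  0.9307 newtons = 0.9307 × 10^3 millinewtons = 930.7
Sum: 7.67 + 96.24 + 930.7 = 1034.61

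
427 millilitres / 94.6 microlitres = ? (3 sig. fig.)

(427e-3) / (94.6e-6) = 4.514e3

4510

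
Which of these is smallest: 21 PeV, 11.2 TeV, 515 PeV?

11.2 TeV

21 PeV = 21000000000000000 eV
11.2 TeV = 11200000000000 eV
515 PeV = 515000000000000000 eV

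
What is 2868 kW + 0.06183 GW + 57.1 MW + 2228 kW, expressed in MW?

In MW:
  2868 kW = 2868 × 10⁻³ MW = 2.868
  0.06183 GW = 0.06183 × 10³ MW = 61.83
  57.1 MW → 57.1
  2228 kW = 2228 × 10⁻³ MW = 2.228
Sum: 2.868 + 61.83 + 57.1 + 2.228 = 124.026

124.026 MW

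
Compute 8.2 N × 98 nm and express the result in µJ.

0.8036 µJ

8.2 × 98 × 10^-9 = 803.6 × 10^-9 J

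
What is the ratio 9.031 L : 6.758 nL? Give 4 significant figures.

1336000000

(9.031) / (6.758 × 10^-9) = 1.3363 × 10^9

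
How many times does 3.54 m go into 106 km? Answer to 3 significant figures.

(106e3) / (3.54) = 29.94e3

29900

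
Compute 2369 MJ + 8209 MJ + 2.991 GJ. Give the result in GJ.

In GJ:
  2369 MJ = 2369 × 10⁻³ GJ = 2.369
  8209 MJ = 8209 × 10⁻³ GJ = 8.209
  2.991 GJ → 2.991
Sum: 2.369 + 8.209 + 2.991 = 13.569

13.569 GJ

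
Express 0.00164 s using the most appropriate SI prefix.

= 1.64e-3 s; 1e-3 is milli.

1.64 ms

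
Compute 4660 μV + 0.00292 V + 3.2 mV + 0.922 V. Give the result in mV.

In mV:
  4660 μV = 4660 × 10⁻³ mV = 4.66
  0.00292 V = 0.00292 × 10³ mV = 2.92
  3.2 mV → 3.2
  0.922 V = 0.922 × 10³ mV = 922
Sum: 4.66 + 2.92 + 3.2 + 922 = 932.78

932.78 mV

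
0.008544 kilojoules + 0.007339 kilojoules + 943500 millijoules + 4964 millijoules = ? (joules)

In joules:
  0.008544 kilojoules = 0.008544 × 10³ joules = 8.544
  0.007339 kilojoules = 0.007339 × 10³ joules = 7.339
  943500 millijoules = 943500 × 10⁻³ joules = 943.5
  4964 millijoules = 4964 × 10⁻³ joules = 4.964
Sum: 8.544 + 7.339 + 943.5 + 4.964 = 964.347

964.347 joules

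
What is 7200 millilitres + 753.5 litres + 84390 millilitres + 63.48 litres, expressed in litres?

In litres:
  7200 millilitres = 7200 × 10^-3 litres = 7.2
  753.5 litres → 753.5
  84390 millilitres = 84390 × 10^-3 litres = 84.39
  63.48 litres → 63.48
Sum: 7.2 + 753.5 + 84.39 + 63.48 = 908.57

908.57 litres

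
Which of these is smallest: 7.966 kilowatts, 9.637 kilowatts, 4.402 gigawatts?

7.966 kilowatts

7.966 kilowatts = 7966 watts
9.637 kilowatts = 9637 watts
4.402 gigawatts = 4402000000 watts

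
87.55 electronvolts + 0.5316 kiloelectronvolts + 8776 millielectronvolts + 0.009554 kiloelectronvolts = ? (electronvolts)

In electronvolts:
  87.55 electronvolts → 87.55
  0.5316 kiloelectronvolts = 0.5316 × 10^3 electronvolts = 531.6
  8776 millielectronvolts = 8776 × 10^-3 electronvolts = 8.776
  0.009554 kiloelectronvolts = 0.009554 × 10^3 electronvolts = 9.554
Sum: 87.55 + 531.6 + 8.776 + 9.554 = 637.48

637.48 electronvolts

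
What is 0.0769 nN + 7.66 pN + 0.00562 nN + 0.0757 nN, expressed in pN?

165.88 pN

In pN:
  0.0769 nN = 0.0769e3 pN = 76.9
  7.66 pN → 7.66
  0.00562 nN = 0.00562e3 pN = 5.62
  0.0757 nN = 0.0757e3 pN = 75.7
Sum: 76.9 + 7.66 + 5.62 + 75.7 = 165.88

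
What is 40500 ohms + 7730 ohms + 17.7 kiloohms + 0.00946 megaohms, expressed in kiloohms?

75.39 kiloohms

In kiloohms:
  40500 ohms = 40500 × 10^-3 kiloohms = 40.5
  7730 ohms = 7730 × 10^-3 kiloohms = 7.73
  17.7 kiloohms → 17.7
  0.00946 megaohms = 0.00946 × 10^3 kiloohms = 9.46
Sum: 40.5 + 7.73 + 17.7 + 9.46 = 75.39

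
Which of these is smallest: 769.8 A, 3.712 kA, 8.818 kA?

769.8 A = 769.8 A
3.712 kA = 3712 A
8.818 kA = 8818 A

769.8 A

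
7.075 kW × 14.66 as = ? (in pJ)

0.1037195 pJ

7.075 × 10³ × 14.66 × 10⁻¹⁸ = 103.7195 × 10⁻¹⁵ J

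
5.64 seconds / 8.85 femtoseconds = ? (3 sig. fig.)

637000000000000

(5.64) / (8.85 × 10⁻¹⁵) = 0.6373 × 10¹⁵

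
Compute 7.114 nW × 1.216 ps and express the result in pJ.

0.000000008650624 pJ

7.114 × 10⁻⁹ × 1.216 × 10⁻¹² = 8.650624 × 10⁻²¹ J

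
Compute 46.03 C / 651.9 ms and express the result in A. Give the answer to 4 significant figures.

(46.03) / (651.9 × 10⁻³) = 0.070609 × 10³ A

70.61 A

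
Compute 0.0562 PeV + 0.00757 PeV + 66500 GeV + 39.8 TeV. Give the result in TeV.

In TeV:
  0.0562 PeV = 0.0562 × 10³ TeV = 56.2
  0.00757 PeV = 0.00757 × 10³ TeV = 7.57
  66500 GeV = 66500 × 10⁻³ TeV = 66.5
  39.8 TeV → 39.8
Sum: 56.2 + 7.57 + 66.5 + 39.8 = 170.07

170.07 TeV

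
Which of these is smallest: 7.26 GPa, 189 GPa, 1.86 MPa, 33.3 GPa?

7.26 GPa = 7260000000 Pa
189 GPa = 189000000000 Pa
1.86 MPa = 1860000 Pa
33.3 GPa = 33300000000 Pa

1.86 MPa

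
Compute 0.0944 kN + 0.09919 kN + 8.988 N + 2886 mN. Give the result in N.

In N:
  0.0944 kN = 0.0944 × 10^3 N = 94.4
  0.09919 kN = 0.09919 × 10^3 N = 99.19
  8.988 N → 8.988
  2886 mN = 2886 × 10^-3 N = 2.886
Sum: 94.4 + 99.19 + 8.988 + 2.886 = 205.464

205.464 N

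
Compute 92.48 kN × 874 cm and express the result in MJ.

92.48e3 × 874e-2 = 80827.52e1 J

0.8082752 MJ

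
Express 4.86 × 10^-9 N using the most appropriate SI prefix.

4.86 nN

= 4.86 × 10^-9 N; 10^-9 is nano.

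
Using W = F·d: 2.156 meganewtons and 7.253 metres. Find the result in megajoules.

2.156e6 × 7.253 = 15.637468e6 J

15.637468 megajoules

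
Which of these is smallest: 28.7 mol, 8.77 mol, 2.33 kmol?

8.77 mol

28.7 mol = 28.7 mol
8.77 mol = 8.77 mol
2.33 kmol = 2330 mol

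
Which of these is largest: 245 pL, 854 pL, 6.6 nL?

6.6 nL

245 pL = 0.000000000245 L
854 pL = 0.000000000854 L
6.6 nL = 0.0000000066 L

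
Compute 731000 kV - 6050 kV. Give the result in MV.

724.95 MV

In MV:
  731000 kV = 731000 × 10⁻³ MV = 731
  6050 kV = 6050 × 10⁻³ MV = 6.05
Difference: 731 - 6.05 = 724.95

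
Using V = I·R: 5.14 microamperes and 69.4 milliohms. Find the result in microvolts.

5.14e-6 × 69.4e-3 = 356.716e-9 V

0.356716 microvolts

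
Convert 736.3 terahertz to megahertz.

tera = 10¹², mega = 10⁶; factor is 10⁶.
736.3 × 10⁶ = 736300000

736300000 megahertz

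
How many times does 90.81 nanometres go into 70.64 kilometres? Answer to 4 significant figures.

(70.64 × 10³) / (90.81 × 10⁻⁹) = 0.77789 × 10¹²

777900000000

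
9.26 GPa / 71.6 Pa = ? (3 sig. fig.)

129000000

(9.26 × 10⁹) / (71.6) = 0.1293 × 10⁹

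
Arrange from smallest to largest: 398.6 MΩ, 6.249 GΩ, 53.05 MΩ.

398.6 MΩ = 398600000 Ω
6.249 GΩ = 6249000000 Ω
53.05 MΩ = 53050000 Ω

53.05 MΩ < 398.6 MΩ < 6.249 GΩ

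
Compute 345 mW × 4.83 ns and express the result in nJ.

345 × 10^-3 × 4.83 × 10^-9 = 1666.35 × 10^-12 J

1.66635 nJ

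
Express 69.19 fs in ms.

0.00000000006919 ms

femto = 1e-15, milli = 1e-3; factor is 1e-12.
69.19 × 1e-12 = 0.00000000006919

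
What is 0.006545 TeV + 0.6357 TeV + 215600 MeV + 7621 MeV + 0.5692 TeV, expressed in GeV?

1434.666 GeV

In GeV:
  0.006545 TeV = 0.006545e3 GeV = 6.545
  0.6357 TeV = 0.6357e3 GeV = 635.7
  215600 MeV = 215600e-3 GeV = 215.6
  7621 MeV = 7621e-3 GeV = 7.621
  0.5692 TeV = 0.5692e3 GeV = 569.2
Sum: 6.545 + 635.7 + 215.6 + 7.621 + 569.2 = 1434.666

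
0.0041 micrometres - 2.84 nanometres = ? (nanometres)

1.26 nanometres

In nanometres:
  0.0041 micrometres = 0.0041 × 10³ nanometres = 4.1
  2.84 nanometres → 2.84
Difference: 4.1 - 2.84 = 1.26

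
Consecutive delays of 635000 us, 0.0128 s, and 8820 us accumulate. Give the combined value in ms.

In ms:
  635000 us = 635000e-3 ms = 635
  0.0128 s = 0.0128e3 ms = 12.8
  8820 us = 8820e-3 ms = 8.82
Sum: 635 + 12.8 + 8.82 = 656.62

656.62 ms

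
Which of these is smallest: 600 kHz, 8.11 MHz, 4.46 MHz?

600 kHz = 600000 Hz
8.11 MHz = 8110000 Hz
4.46 MHz = 4460000 Hz

600 kHz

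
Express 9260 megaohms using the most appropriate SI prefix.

9.26 gigaohms

= 9.26 × 10^9 ohms; 10^9 is giga.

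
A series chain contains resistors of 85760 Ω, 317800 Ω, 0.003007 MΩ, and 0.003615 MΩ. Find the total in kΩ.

410.182 kΩ

In kΩ:
  85760 Ω = 85760e-3 kΩ = 85.76
  317800 Ω = 317800e-3 kΩ = 317.8
  0.003007 MΩ = 0.003007e3 kΩ = 3.007
  0.003615 MΩ = 0.003615e3 kΩ = 3.615
Sum: 85.76 + 317.8 + 3.007 + 3.615 = 410.182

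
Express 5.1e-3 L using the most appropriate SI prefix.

= 5.1e-3 L; 1e-3 is milli.

5.1 mL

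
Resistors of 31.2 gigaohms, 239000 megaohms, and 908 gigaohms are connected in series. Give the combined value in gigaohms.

In gigaohms:
  31.2 gigaohms → 31.2
  239000 megaohms = 239000e-3 gigaohms = 239
  908 gigaohms → 908
Sum: 31.2 + 239 + 908 = 1178.2

1178.2 gigaohms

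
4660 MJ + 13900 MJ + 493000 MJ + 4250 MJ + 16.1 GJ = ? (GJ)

In GJ:
  4660 MJ = 4660 × 10⁻³ GJ = 4.66
  13900 MJ = 13900 × 10⁻³ GJ = 13.9
  493000 MJ = 493000 × 10⁻³ GJ = 493
  4250 MJ = 4250 × 10⁻³ GJ = 4.25
  16.1 GJ → 16.1
Sum: 4.66 + 13.9 + 493 + 4.25 + 16.1 = 531.91

531.91 GJ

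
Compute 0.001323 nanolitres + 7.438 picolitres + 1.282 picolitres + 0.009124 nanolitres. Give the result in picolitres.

In picolitres:
  0.001323 nanolitres = 0.001323e3 picolitres = 1.323
  7.438 picolitres → 7.438
  1.282 picolitres → 1.282
  0.009124 nanolitres = 0.009124e3 picolitres = 9.124
Sum: 1.323 + 7.438 + 1.282 + 9.124 = 19.167

19.167 picolitres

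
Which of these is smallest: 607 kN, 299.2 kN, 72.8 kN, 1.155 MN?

607 kN = 607000 N
299.2 kN = 299200 N
72.8 kN = 72800 N
1.155 MN = 1155000 N

72.8 kN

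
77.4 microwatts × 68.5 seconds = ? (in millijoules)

77.4 × 10^-6 × 68.5 = 5301.9 × 10^-6 J

5.3019 millijoules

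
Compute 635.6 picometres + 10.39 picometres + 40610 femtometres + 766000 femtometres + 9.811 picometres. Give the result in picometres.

1462.411 picometres

In picometres:
  635.6 picometres → 635.6
  10.39 picometres → 10.39
  40610 femtometres = 40610 × 10⁻³ picometres = 40.61
  766000 femtometres = 766000 × 10⁻³ picometres = 766
  9.811 picometres → 9.811
Sum: 635.6 + 10.39 + 40.61 + 766 + 9.811 = 1462.411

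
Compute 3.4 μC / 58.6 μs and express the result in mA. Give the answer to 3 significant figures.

58.0 mA

(3.4e-6) / (58.6e-6) = 0.05802 A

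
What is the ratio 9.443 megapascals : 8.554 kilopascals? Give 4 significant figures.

(9.443 × 10^6) / (8.554 × 10^3) = 1.1039 × 10^3

1104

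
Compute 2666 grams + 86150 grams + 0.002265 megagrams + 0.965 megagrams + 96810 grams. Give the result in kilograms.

In kilograms:
  2666 grams = 2666e-3 kilograms = 2.666
  86150 grams = 86150e-3 kilograms = 86.15
  0.002265 megagrams = 0.002265e3 kilograms = 2.265
  0.965 megagrams = 0.965e3 kilograms = 965
  96810 grams = 96810e-3 kilograms = 96.81
Sum: 2.666 + 86.15 + 2.265 + 965 + 96.81 = 1152.891

1152.891 kilograms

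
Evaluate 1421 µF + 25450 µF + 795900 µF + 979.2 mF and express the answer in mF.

1801.971 mF

In mF:
  1421 µF = 1421e-3 mF = 1.421
  25450 µF = 25450e-3 mF = 25.45
  795900 µF = 795900e-3 mF = 795.9
  979.2 mF → 979.2
Sum: 1.421 + 25.45 + 795.9 + 979.2 = 1801.971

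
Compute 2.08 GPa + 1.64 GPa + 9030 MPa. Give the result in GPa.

In GPa:
  2.08 GPa → 2.08
  1.64 GPa → 1.64
  9030 MPa = 9030 × 10⁻³ GPa = 9.03
Sum: 2.08 + 1.64 + 9.03 = 12.75

12.75 GPa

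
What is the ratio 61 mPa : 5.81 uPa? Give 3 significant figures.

(61e-3) / (5.81e-6) = 10.5e3

10500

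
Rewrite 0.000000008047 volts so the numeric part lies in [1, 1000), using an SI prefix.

= 8.047e-9 volts; 1e-9 is nano.

8.047 nanovolts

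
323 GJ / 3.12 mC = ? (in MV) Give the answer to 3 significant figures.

104000000 MV

(323e9) / (3.12e-3) = 103.53e12 V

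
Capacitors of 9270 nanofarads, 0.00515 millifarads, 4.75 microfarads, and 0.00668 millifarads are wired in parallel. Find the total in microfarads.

In microfarads:
  9270 nanofarads = 9270e-3 microfarads = 9.27
  0.00515 millifarads = 0.00515e3 microfarads = 5.15
  4.75 microfarads → 4.75
  0.00668 millifarads = 0.00668e3 microfarads = 6.68
Sum: 9.27 + 5.15 + 4.75 + 6.68 = 25.85

25.85 microfarads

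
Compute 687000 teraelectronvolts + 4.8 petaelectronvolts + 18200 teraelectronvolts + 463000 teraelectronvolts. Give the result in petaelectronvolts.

1173 petaelectronvolts

In petaelectronvolts:
  687000 teraelectronvolts = 687000e-3 petaelectronvolts = 687
  4.8 petaelectronvolts → 4.8
  18200 teraelectronvolts = 18200e-3 petaelectronvolts = 18.2
  463000 teraelectronvolts = 463000e-3 petaelectronvolts = 463
Sum: 687 + 4.8 + 18.2 + 463 = 1173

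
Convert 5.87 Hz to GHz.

0.00000000587 GHz

(no prefix) = 10⁰, giga = 10⁹; factor is 10⁻⁹.
5.87 × 10⁻⁹ = 0.00000000587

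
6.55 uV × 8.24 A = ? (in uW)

53.972 uW

6.55 × 10^-6 × 8.24 = 53.972 × 10^-6 W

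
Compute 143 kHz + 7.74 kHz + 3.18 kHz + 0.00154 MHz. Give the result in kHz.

In kHz:
  143 kHz → 143
  7.74 kHz → 7.74
  3.18 kHz → 3.18
  0.00154 MHz = 0.00154 × 10^3 kHz = 1.54
Sum: 143 + 7.74 + 3.18 + 1.54 = 155.46

155.46 kHz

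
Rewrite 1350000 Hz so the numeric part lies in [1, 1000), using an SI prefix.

= 1.35e6 Hz; 1e6 is mega.

1.35 MHz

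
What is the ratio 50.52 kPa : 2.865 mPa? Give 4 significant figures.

(50.52 × 10^3) / (2.865 × 10^-3) = 17.634 × 10^6

17630000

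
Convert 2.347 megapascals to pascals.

mega = 1e6, (no prefix) = 1e0; factor is 1e6.
2.347 × 1e6 = 2347000

2347000 pascals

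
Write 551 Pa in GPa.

0.000000551 GPa

(no prefix) = 1e0, giga = 1e9; factor is 1e-9.
551 × 1e-9 = 0.000000551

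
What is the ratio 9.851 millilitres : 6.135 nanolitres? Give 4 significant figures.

1606000

(9.851e-3) / (6.135e-9) = 1.6057e6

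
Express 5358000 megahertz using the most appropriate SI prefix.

= 5.358 × 10^12 hertz; 10^12 is tera.

5.358 terahertz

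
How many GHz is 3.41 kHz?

kilo = 10³, giga = 10⁹; factor is 10⁻⁶.
3.41 × 10⁻⁶ = 0.00000341

0.00000341 GHz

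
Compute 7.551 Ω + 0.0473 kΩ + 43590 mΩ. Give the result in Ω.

98.441 Ω

In Ω:
  7.551 Ω → 7.551
  0.0473 kΩ = 0.0473 × 10^3 Ω = 47.3
  43590 mΩ = 43590 × 10^-3 Ω = 43.59
Sum: 7.551 + 47.3 + 43.59 = 98.441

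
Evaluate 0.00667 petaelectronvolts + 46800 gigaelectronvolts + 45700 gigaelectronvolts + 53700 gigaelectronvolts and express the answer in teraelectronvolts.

152.87 teraelectronvolts

In teraelectronvolts:
  0.00667 petaelectronvolts = 0.00667e3 teraelectronvolts = 6.67
  46800 gigaelectronvolts = 46800e-3 teraelectronvolts = 46.8
  45700 gigaelectronvolts = 45700e-3 teraelectronvolts = 45.7
  53700 gigaelectronvolts = 53700e-3 teraelectronvolts = 53.7
Sum: 6.67 + 46.8 + 45.7 + 53.7 = 152.87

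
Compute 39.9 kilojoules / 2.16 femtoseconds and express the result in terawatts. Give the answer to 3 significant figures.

(39.9e3) / (2.16e-15) = 18.472e18 W

18500000 terawatts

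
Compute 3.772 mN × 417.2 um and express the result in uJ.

1.5736784 uJ

3.772 × 10⁻³ × 417.2 × 10⁻⁶ = 1573.6784 × 10⁻⁹ J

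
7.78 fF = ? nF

femto = 10⁻¹⁵, nano = 10⁻⁹; factor is 10⁻⁶.
7.78 × 10⁻⁶ = 0.00000778

0.00000778 nF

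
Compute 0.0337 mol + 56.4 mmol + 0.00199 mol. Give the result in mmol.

92.09 mmol

In mmol:
  0.0337 mol = 0.0337 × 10^3 mmol = 33.7
  56.4 mmol → 56.4
  0.00199 mol = 0.00199 × 10^3 mmol = 1.99
Sum: 33.7 + 56.4 + 1.99 = 92.09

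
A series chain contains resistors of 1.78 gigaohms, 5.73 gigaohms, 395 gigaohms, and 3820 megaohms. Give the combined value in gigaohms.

406.33 gigaohms

In gigaohms:
  1.78 gigaohms → 1.78
  5.73 gigaohms → 5.73
  395 gigaohms → 395
  3820 megaohms = 3820e-3 gigaohms = 3.82
Sum: 1.78 + 5.73 + 395 + 3.82 = 406.33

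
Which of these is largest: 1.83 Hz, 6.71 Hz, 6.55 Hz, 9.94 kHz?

1.83 Hz = 1.83 Hz
6.71 Hz = 6.71 Hz
6.55 Hz = 6.55 Hz
9.94 kHz = 9940 Hz

9.94 kHz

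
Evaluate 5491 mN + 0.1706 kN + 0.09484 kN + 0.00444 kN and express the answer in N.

In N:
  5491 mN = 5491 × 10^-3 N = 5.491
  0.1706 kN = 0.1706 × 10^3 N = 170.6
  0.09484 kN = 0.09484 × 10^3 N = 94.84
  0.00444 kN = 0.00444 × 10^3 N = 4.44
Sum: 5.491 + 170.6 + 94.84 + 4.44 = 275.371

275.371 N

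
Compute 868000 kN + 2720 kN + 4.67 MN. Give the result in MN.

In MN:
  868000 kN = 868000 × 10^-3 MN = 868
  2720 kN = 2720 × 10^-3 MN = 2.72
  4.67 MN → 4.67
Sum: 868 + 2.72 + 4.67 = 875.39

875.39 MN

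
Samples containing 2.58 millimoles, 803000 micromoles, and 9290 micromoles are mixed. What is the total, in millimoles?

814.87 millimoles

In millimoles:
  2.58 millimoles → 2.58
  803000 micromoles = 803000 × 10^-3 millimoles = 803
  9290 micromoles = 9290 × 10^-3 millimoles = 9.29
Sum: 2.58 + 803 + 9.29 = 814.87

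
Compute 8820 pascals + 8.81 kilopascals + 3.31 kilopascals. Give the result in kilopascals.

In kilopascals:
  8820 pascals = 8820e-3 kilopascals = 8.82
  8.81 kilopascals → 8.81
  3.31 kilopascals → 3.31
Sum: 8.82 + 8.81 + 3.31 = 20.94

20.94 kilopascals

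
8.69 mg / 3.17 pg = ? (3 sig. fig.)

(8.69e-3) / (3.17e-12) = 2.741e9

2740000000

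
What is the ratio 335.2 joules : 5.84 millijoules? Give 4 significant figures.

57400

(335.2) / (5.84 × 10^-3) = 57.397 × 10^3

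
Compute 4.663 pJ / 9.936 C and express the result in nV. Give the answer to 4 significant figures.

(4.663 × 10⁻¹²) / (9.936) = 0.469304 × 10⁻¹² V

0.0004693 nV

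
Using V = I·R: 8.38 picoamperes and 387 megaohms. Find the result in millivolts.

3.24306 millivolts

8.38e-12 × 387e6 = 3243.06e-6 V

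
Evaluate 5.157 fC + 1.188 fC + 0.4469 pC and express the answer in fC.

In fC:
  5.157 fC → 5.157
  1.188 fC → 1.188
  0.4469 pC = 0.4469 × 10³ fC = 446.9
Sum: 5.157 + 1.188 + 446.9 = 453.245

453.245 fC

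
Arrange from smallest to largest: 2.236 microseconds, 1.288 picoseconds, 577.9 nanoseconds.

1.288 picoseconds < 577.9 nanoseconds < 2.236 microseconds

2.236 microseconds = 0.000002236 seconds
1.288 picoseconds = 0.000000000001288 seconds
577.9 nanoseconds = 0.0000005779 seconds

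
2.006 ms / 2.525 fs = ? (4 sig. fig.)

(2.006 × 10^-3) / (2.525 × 10^-15) = 0.79446 × 10^12

794500000000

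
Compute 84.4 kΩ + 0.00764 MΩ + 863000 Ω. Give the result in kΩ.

In kΩ:
  84.4 kΩ → 84.4
  0.00764 MΩ = 0.00764 × 10³ kΩ = 7.64
  863000 Ω = 863000 × 10⁻³ kΩ = 863
Sum: 84.4 + 7.64 + 863 = 955.04

955.04 kΩ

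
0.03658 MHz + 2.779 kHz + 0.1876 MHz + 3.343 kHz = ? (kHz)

230.302 kHz

In kHz:
  0.03658 MHz = 0.03658 × 10^3 kHz = 36.58
  2.779 kHz → 2.779
  0.1876 MHz = 0.1876 × 10^3 kHz = 187.6
  3.343 kHz → 3.343
Sum: 36.58 + 2.779 + 187.6 + 3.343 = 230.302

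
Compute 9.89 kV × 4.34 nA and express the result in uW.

42.9226 uW

9.89e3 × 4.34e-9 = 42.9226e-6 W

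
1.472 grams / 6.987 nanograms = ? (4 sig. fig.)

210700000

(1.472) / (6.987e-9) = 0.21068e9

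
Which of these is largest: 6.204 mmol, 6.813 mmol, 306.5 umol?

6.813 mmol

6.204 mmol = 0.006204 mol
6.813 mmol = 0.006813 mol
306.5 umol = 0.0003065 mol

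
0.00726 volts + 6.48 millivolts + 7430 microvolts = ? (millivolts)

In millivolts:
  0.00726 volts = 0.00726 × 10³ millivolts = 7.26
  6.48 millivolts → 6.48
  7430 microvolts = 7430 × 10⁻³ millivolts = 7.43
Sum: 7.26 + 6.48 + 7.43 = 21.17

21.17 millivolts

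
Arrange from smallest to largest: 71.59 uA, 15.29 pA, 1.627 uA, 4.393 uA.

15.29 pA < 1.627 uA < 4.393 uA < 71.59 uA

71.59 uA = 0.00007159 A
15.29 pA = 0.00000000001529 A
1.627 uA = 0.000001627 A
4.393 uA = 0.000004393 A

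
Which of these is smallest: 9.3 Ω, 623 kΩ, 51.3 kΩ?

9.3 Ω

9.3 Ω = 9.3 Ω
623 kΩ = 623000 Ω
51.3 kΩ = 51300 Ω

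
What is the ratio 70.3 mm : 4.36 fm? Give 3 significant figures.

(70.3 × 10^-3) / (4.36 × 10^-15) = 16.12 × 10^12

16100000000000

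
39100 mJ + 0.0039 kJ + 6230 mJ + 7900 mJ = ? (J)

In J:
  39100 mJ = 39100 × 10⁻³ J = 39.1
  0.0039 kJ = 0.0039 × 10³ J = 3.9
  6230 mJ = 6230 × 10⁻³ J = 6.23
  7900 mJ = 7900 × 10⁻³ J = 7.9
Sum: 39.1 + 3.9 + 6.23 + 7.9 = 57.13

57.13 J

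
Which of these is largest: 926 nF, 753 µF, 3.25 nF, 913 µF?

926 nF = 0.000000926 F
753 µF = 0.000753 F
3.25 nF = 0.00000000325 F
913 µF = 0.000913 F

913 µF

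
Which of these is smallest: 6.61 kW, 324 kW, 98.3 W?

6.61 kW = 6610 W
324 kW = 324000 W
98.3 W = 98.3 W

98.3 W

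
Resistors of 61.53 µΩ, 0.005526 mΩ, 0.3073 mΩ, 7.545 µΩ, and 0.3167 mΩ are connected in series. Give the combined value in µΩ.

In µΩ:
  61.53 µΩ → 61.53
  0.005526 mΩ = 0.005526 × 10³ µΩ = 5.526
  0.3073 mΩ = 0.3073 × 10³ µΩ = 307.3
  7.545 µΩ → 7.545
  0.3167 mΩ = 0.3167 × 10³ µΩ = 316.7
Sum: 61.53 + 5.526 + 307.3 + 7.545 + 316.7 = 698.601

698.601 µΩ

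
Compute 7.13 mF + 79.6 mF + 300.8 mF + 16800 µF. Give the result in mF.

In mF:
  7.13 mF → 7.13
  79.6 mF → 79.6
  300.8 mF → 300.8
  16800 µF = 16800e-3 mF = 16.8
Sum: 7.13 + 79.6 + 300.8 + 16.8 = 404.33

404.33 mF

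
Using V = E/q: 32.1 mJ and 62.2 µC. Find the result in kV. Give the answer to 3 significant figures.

(32.1 × 10⁻³) / (62.2 × 10⁻⁶) = 0.51608 × 10³ V

0.516 kV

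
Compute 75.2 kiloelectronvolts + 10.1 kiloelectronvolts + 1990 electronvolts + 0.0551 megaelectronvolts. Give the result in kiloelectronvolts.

142.39 kiloelectronvolts

In kiloelectronvolts:
  75.2 kiloelectronvolts → 75.2
  10.1 kiloelectronvolts → 10.1
  1990 electronvolts = 1990e-3 kiloelectronvolts = 1.99
  0.0551 megaelectronvolts = 0.0551e3 kiloelectronvolts = 55.1
Sum: 75.2 + 10.1 + 1.99 + 55.1 = 142.39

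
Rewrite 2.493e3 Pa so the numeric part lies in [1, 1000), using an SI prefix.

= 2.493e3 Pa; 1e3 is kilo.

2.493 kPa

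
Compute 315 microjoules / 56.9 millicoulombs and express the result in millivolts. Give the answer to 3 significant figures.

5.54 millivolts

(315 × 10⁻⁶) / (56.9 × 10⁻³) = 5.536 × 10⁻³ V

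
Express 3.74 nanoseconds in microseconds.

0.00374 microseconds

nano = 10⁻⁹, micro = 10⁻⁶; factor is 10⁻³.
3.74 × 10⁻³ = 0.00374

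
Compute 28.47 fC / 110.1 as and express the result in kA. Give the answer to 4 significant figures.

0.2586 kA

(28.47 × 10^-15) / (110.1 × 10^-18) = 0.258583 × 10^3 A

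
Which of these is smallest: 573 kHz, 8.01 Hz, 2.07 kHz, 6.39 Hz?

6.39 Hz

573 kHz = 573000 Hz
8.01 Hz = 8.01 Hz
2.07 kHz = 2070 Hz
6.39 Hz = 6.39 Hz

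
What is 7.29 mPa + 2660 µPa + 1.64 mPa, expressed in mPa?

In mPa:
  7.29 mPa → 7.29
  2660 µPa = 2660 × 10^-3 mPa = 2.66
  1.64 mPa → 1.64
Sum: 7.29 + 2.66 + 1.64 = 11.59

11.59 mPa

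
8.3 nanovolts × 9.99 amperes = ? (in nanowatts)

8.3 × 10⁻⁹ × 9.99 = 82.917 × 10⁻⁹ W

82.917 nanowatts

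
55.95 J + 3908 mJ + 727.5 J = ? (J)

In J:
  55.95 J → 55.95
  3908 mJ = 3908 × 10^-3 J = 3.908
  727.5 J → 727.5
Sum: 55.95 + 3.908 + 727.5 = 787.358

787.358 J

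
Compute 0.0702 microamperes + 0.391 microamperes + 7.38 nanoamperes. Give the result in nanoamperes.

In nanoamperes:
  0.0702 microamperes = 0.0702 × 10³ nanoamperes = 70.2
  0.391 microamperes = 0.391 × 10³ nanoamperes = 391
  7.38 nanoamperes → 7.38
Sum: 70.2 + 391 + 7.38 = 468.58

468.58 nanoamperes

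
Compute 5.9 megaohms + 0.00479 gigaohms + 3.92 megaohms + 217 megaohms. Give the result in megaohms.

In megaohms:
  5.9 megaohms → 5.9
  0.00479 gigaohms = 0.00479 × 10^3 megaohms = 4.79
  3.92 megaohms → 3.92
  217 megaohms → 217
Sum: 5.9 + 4.79 + 3.92 + 217 = 231.61

231.61 megaohms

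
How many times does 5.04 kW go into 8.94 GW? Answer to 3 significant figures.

1770000

(8.94 × 10⁹) / (5.04 × 10³) = 1.774 × 10⁶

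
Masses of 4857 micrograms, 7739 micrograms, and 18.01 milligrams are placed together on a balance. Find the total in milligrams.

In milligrams:
  4857 micrograms = 4857e-3 milligrams = 4.857
  7739 micrograms = 7739e-3 milligrams = 7.739
  18.01 milligrams → 18.01
Sum: 4.857 + 7.739 + 18.01 = 30.606

30.606 milligrams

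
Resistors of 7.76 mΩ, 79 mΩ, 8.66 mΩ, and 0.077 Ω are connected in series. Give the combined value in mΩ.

172.42 mΩ

In mΩ:
  7.76 mΩ → 7.76
  79 mΩ → 79
  8.66 mΩ → 8.66
  0.077 Ω = 0.077e3 mΩ = 77
Sum: 7.76 + 79 + 8.66 + 77 = 172.42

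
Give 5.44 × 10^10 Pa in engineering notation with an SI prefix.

= 54.4 × 10^9 Pa; 10^9 is giga.

54.4 GPa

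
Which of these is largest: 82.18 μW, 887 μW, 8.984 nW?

82.18 μW = 0.00008218 W
887 μW = 0.000887 W
8.984 nW = 0.000000008984 W

887 μW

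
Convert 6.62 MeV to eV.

mega = 1e6, (no prefix) = 1e0; factor is 1e6.
6.62 × 1e6 = 6620000

6620000 eV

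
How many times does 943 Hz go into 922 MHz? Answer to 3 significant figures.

978000

(922 × 10⁶) / (943) = 0.9777 × 10⁶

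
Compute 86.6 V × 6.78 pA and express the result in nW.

86.6 × 6.78 × 10⁻¹² = 587.148 × 10⁻¹² W

0.587148 nW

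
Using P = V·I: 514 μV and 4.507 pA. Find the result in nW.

0.000002316598 nW

514e-6 × 4.507e-12 = 2316.598e-18 W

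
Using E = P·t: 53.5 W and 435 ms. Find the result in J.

23.2725 J

53.5 × 435 × 10^-3 = 23272.5 × 10^-3 J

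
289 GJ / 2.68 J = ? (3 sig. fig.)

(289 × 10⁹) / (2.68) = 107.8 × 10⁹

108000000000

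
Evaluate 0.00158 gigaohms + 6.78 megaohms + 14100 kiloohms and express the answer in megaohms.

22.46 megaohms

In megaohms:
  0.00158 gigaohms = 0.00158 × 10³ megaohms = 1.58
  6.78 megaohms → 6.78
  14100 kiloohms = 14100 × 10⁻³ megaohms = 14.1
Sum: 1.58 + 6.78 + 14.1 = 22.46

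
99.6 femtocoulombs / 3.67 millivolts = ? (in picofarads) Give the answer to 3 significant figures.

27.1 picofarads

(99.6e-15) / (3.67e-3) = 27.139e-12 F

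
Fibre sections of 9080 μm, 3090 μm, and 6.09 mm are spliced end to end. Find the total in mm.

18.26 mm

In mm:
  9080 μm = 9080 × 10⁻³ mm = 9.08
  3090 μm = 3090 × 10⁻³ mm = 3.09
  6.09 mm → 6.09
Sum: 9.08 + 3.09 + 6.09 = 18.26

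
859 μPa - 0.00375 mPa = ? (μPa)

In μPa:
  859 μPa → 859
  0.00375 mPa = 0.00375 × 10³ μPa = 3.75
Difference: 859 - 3.75 = 855.25

855.25 μPa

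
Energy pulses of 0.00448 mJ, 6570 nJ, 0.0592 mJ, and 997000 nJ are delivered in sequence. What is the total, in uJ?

1067.25 uJ

In uJ:
  0.00448 mJ = 0.00448 × 10³ uJ = 4.48
  6570 nJ = 6570 × 10⁻³ uJ = 6.57
  0.0592 mJ = 0.0592 × 10³ uJ = 59.2
  997000 nJ = 997000 × 10⁻³ uJ = 997
Sum: 4.48 + 6.57 + 59.2 + 997 = 1067.25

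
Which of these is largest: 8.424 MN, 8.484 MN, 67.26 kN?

8.424 MN = 8424000 N
8.484 MN = 8484000 N
67.26 kN = 67260 N

8.484 MN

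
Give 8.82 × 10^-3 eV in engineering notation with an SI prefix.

= 8.82 × 10^-3 eV; 10^-3 is milli.

8.82 meV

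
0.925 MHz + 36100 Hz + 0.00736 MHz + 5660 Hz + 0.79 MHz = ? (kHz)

In kHz:
  0.925 MHz = 0.925e3 kHz = 925
  36100 Hz = 36100e-3 kHz = 36.1
  0.00736 MHz = 0.00736e3 kHz = 7.36
  5660 Hz = 5660e-3 kHz = 5.66
  0.79 MHz = 0.79e3 kHz = 790
Sum: 925 + 36.1 + 7.36 + 5.66 + 790 = 1764.12

1764.12 kHz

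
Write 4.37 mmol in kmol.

milli = 1e-3, kilo = 1e3; factor is 1e-6.
4.37 × 1e-6 = 0.00000437

0.00000437 kmol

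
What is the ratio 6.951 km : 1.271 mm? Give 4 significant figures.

(6.951e3) / (1.271e-3) = 5.4689e6

5469000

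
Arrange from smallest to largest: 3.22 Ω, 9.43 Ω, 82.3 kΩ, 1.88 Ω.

1.88 Ω < 3.22 Ω < 9.43 Ω < 82.3 kΩ

3.22 Ω = 3.22 Ω
9.43 Ω = 9.43 Ω
82.3 kΩ = 82300 Ω
1.88 Ω = 1.88 Ω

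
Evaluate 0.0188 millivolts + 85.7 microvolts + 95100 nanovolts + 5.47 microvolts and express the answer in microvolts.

205.07 microvolts

In microvolts:
  0.0188 millivolts = 0.0188 × 10³ microvolts = 18.8
  85.7 microvolts → 85.7
  95100 nanovolts = 95100 × 10⁻³ microvolts = 95.1
  5.47 microvolts → 5.47
Sum: 18.8 + 85.7 + 95.1 + 5.47 = 205.07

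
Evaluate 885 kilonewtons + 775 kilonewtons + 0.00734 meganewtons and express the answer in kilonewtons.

In kilonewtons:
  885 kilonewtons → 885
  775 kilonewtons → 775
  0.00734 meganewtons = 0.00734 × 10^3 kilonewtons = 7.34
Sum: 885 + 775 + 7.34 = 1667.34

1667.34 kilonewtons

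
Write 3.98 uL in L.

micro = 10^-6, (no prefix) = 10^0; factor is 10^-6.
3.98 × 10^-6 = 0.00000398

0.00000398 L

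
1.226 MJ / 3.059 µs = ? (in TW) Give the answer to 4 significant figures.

0.4008 TW

(1.226e6) / (3.059e-6) = 0.400785e12 W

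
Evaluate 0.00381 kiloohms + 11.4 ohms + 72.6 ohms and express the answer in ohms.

In ohms:
  0.00381 kiloohms = 0.00381 × 10^3 ohms = 3.81
  11.4 ohms → 11.4
  72.6 ohms → 72.6
Sum: 3.81 + 11.4 + 72.6 = 87.81

87.81 ohms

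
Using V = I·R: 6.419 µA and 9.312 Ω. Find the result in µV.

6.419 × 10^-6 × 9.312 = 59.773728 × 10^-6 V

59.773728 µV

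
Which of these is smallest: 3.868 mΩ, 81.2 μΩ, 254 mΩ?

3.868 mΩ = 0.003868 Ω
81.2 μΩ = 0.0000812 Ω
254 mΩ = 0.254 Ω

81.2 μΩ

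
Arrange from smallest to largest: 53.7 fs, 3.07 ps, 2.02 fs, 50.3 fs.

2.02 fs < 50.3 fs < 53.7 fs < 3.07 ps

53.7 fs = 0.0000000000000537 s
3.07 ps = 0.00000000000307 s
2.02 fs = 0.00000000000000202 s
50.3 fs = 0.0000000000000503 s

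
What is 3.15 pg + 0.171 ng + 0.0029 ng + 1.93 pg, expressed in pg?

In pg:
  3.15 pg → 3.15
  0.171 ng = 0.171 × 10^3 pg = 171
  0.0029 ng = 0.0029 × 10^3 pg = 2.9
  1.93 pg → 1.93
Sum: 3.15 + 171 + 2.9 + 1.93 = 178.98

178.98 pg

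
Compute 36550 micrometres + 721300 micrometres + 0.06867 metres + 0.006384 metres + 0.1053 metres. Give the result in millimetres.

938.204 millimetres

In millimetres:
  36550 micrometres = 36550 × 10^-3 millimetres = 36.55
  721300 micrometres = 721300 × 10^-3 millimetres = 721.3
  0.06867 metres = 0.06867 × 10^3 millimetres = 68.67
  0.006384 metres = 0.006384 × 10^3 millimetres = 6.384
  0.1053 metres = 0.1053 × 10^3 millimetres = 105.3
Sum: 36.55 + 721.3 + 68.67 + 6.384 + 105.3 = 938.204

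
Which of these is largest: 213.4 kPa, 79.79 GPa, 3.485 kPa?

213.4 kPa = 213400 Pa
79.79 GPa = 79790000000 Pa
3.485 kPa = 3485 Pa

79.79 GPa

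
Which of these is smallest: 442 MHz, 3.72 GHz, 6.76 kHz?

442 MHz = 442000000 Hz
3.72 GHz = 3720000000 Hz
6.76 kHz = 6760 Hz

6.76 kHz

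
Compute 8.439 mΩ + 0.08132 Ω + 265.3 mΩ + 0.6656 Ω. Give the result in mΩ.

1020.659 mΩ

In mΩ:
  8.439 mΩ → 8.439
  0.08132 Ω = 0.08132 × 10³ mΩ = 81.32
  265.3 mΩ → 265.3
  0.6656 Ω = 0.6656 × 10³ mΩ = 665.6
Sum: 8.439 + 81.32 + 265.3 + 665.6 = 1020.659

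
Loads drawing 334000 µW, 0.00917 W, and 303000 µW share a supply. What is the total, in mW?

In mW:
  334000 µW = 334000 × 10⁻³ mW = 334
  0.00917 W = 0.00917 × 10³ mW = 9.17
  303000 µW = 303000 × 10⁻³ mW = 303
Sum: 334 + 9.17 + 303 = 646.17

646.17 mW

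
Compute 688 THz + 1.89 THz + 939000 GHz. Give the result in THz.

In THz:
  688 THz → 688
  1.89 THz → 1.89
  939000 GHz = 939000 × 10⁻³ THz = 939
Sum: 688 + 1.89 + 939 = 1628.89

1628.89 THz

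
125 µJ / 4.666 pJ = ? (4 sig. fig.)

26790000

(125 × 10^-6) / (4.666 × 10^-12) = 26.79 × 10^6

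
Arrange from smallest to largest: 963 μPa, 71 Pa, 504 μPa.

963 μPa = 0.000963 Pa
71 Pa = 71 Pa
504 μPa = 0.000504 Pa

504 μPa < 963 μPa < 71 Pa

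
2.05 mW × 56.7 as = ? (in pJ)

0.000000116235 pJ

2.05e-3 × 56.7e-18 = 116.235e-21 J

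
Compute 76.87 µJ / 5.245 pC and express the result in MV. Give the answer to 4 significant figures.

14.66 MV

(76.87 × 10⁻⁶) / (5.245 × 10⁻¹²) = 14.6559 × 10⁶ V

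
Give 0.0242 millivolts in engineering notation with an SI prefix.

= 24.2e-6 volts; 1e-6 is micro.

24.2 microvolts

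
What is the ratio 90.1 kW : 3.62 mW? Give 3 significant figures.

24900000

(90.1 × 10³) / (3.62 × 10⁻³) = 24.89 × 10⁶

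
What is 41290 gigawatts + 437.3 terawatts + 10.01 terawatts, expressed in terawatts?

In terawatts:
  41290 gigawatts = 41290 × 10⁻³ terawatts = 41.29
  437.3 terawatts → 437.3
  10.01 terawatts → 10.01
Sum: 41.29 + 437.3 + 10.01 = 488.6

488.6 terawatts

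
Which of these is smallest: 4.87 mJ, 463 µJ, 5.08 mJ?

463 µJ

4.87 mJ = 0.00487 J
463 µJ = 0.000463 J
5.08 mJ = 0.00508 J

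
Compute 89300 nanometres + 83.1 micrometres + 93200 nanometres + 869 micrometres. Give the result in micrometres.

1134.6 micrometres

In micrometres:
  89300 nanometres = 89300e-3 micrometres = 89.3
  83.1 micrometres → 83.1
  93200 nanometres = 93200e-3 micrometres = 93.2
  869 micrometres → 869
Sum: 89.3 + 83.1 + 93.2 + 869 = 1134.6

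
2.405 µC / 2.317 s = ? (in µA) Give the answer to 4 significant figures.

(2.405 × 10^-6) / (2.317) = 1.03798 × 10^-6 A

1.038 µA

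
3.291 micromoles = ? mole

0.000003291 moles

micro = 10^-6, (no prefix) = 10^0; factor is 10^-6.
3.291 × 10^-6 = 0.000003291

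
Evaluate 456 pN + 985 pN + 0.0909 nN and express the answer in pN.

1531.9 pN

In pN:
  456 pN → 456
  985 pN → 985
  0.0909 nN = 0.0909 × 10³ pN = 90.9
Sum: 456 + 985 + 90.9 = 1531.9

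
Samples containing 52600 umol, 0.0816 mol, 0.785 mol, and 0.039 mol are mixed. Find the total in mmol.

In mmol:
  52600 umol = 52600 × 10^-3 mmol = 52.6
  0.0816 mol = 0.0816 × 10^3 mmol = 81.6
  0.785 mol = 0.785 × 10^3 mmol = 785
  0.039 mol = 0.039 × 10^3 mmol = 39
Sum: 52.6 + 81.6 + 785 + 39 = 958.2

958.2 mmol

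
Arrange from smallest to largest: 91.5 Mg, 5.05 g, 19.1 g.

91.5 Mg = 91500000 g
5.05 g = 5.05 g
19.1 g = 19.1 g

5.05 g < 19.1 g < 91.5 Mg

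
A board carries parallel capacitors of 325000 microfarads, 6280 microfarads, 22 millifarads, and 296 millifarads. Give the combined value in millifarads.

In millifarads:
  325000 microfarads = 325000 × 10⁻³ millifarads = 325
  6280 microfarads = 6280 × 10⁻³ millifarads = 6.28
  22 millifarads → 22
  296 millifarads → 296
Sum: 325 + 6.28 + 22 + 296 = 649.28

649.28 millifarads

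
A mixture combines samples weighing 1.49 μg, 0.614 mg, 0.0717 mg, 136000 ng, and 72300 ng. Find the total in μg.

In μg:
  1.49 μg → 1.49
  0.614 mg = 0.614e3 μg = 614
  0.0717 mg = 0.0717e3 μg = 71.7
  136000 ng = 136000e-3 μg = 136
  72300 ng = 72300e-3 μg = 72.3
Sum: 1.49 + 614 + 71.7 + 136 + 72.3 = 895.49

895.49 μg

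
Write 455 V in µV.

(no prefix) = 1e0, micro = 1e-6; factor is 1e6.
455 × 1e6 = 455000000

455000000 µV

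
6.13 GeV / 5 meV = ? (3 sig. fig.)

(6.13e9) / (5e-3) = 1.226e12

1230000000000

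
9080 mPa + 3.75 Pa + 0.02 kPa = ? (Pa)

In Pa:
  9080 mPa = 9080 × 10^-3 Pa = 9.08
  3.75 Pa → 3.75
  0.02 kPa = 0.02 × 10^3 Pa = 20
Sum: 9.08 + 3.75 + 20 = 32.83

32.83 Pa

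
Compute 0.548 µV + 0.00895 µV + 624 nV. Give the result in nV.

1180.95 nV

In nV:
  0.548 µV = 0.548 × 10³ nV = 548
  0.00895 µV = 0.00895 × 10³ nV = 8.95
  624 nV → 624
Sum: 548 + 8.95 + 624 = 1180.95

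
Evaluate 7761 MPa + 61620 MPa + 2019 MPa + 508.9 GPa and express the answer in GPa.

In GPa:
  7761 MPa = 7761 × 10⁻³ GPa = 7.761
  61620 MPa = 61620 × 10⁻³ GPa = 61.62
  2019 MPa = 2019 × 10⁻³ GPa = 2.019
  508.9 GPa → 508.9
Sum: 7.761 + 61.62 + 2.019 + 508.9 = 580.3

580.3 GPa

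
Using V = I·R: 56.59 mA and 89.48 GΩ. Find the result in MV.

5063.6732 MV

56.59 × 10^-3 × 89.48 × 10^9 = 5063.6732 × 10^6 V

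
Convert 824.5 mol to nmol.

824500000000 nmol

(no prefix) = 10⁰, nano = 10⁻⁹; factor is 10⁹.
824.5 × 10⁹ = 824500000000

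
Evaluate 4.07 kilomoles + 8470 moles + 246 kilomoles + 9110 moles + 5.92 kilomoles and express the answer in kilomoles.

In kilomoles:
  4.07 kilomoles → 4.07
  8470 moles = 8470 × 10⁻³ kilomoles = 8.47
  246 kilomoles → 246
  9110 moles = 9110 × 10⁻³ kilomoles = 9.11
  5.92 kilomoles → 5.92
Sum: 4.07 + 8.47 + 246 + 9.11 + 5.92 = 273.57

273.57 kilomoles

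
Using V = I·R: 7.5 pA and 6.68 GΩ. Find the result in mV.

50.1 mV

7.5 × 10^-12 × 6.68 × 10^9 = 50.1 × 10^-3 V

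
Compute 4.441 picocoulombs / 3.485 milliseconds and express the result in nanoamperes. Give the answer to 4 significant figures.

(4.441e-12) / (3.485e-3) = 1.27432e-9 A

1.274 nanoamperes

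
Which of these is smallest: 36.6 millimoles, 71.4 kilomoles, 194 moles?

36.6 millimoles

36.6 millimoles = 0.0366 moles
71.4 kilomoles = 71400 moles
194 moles = 194 moles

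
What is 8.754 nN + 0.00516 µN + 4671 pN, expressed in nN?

18.585 nN

In nN:
  8.754 nN → 8.754
  0.00516 µN = 0.00516e3 nN = 5.16
  4671 pN = 4671e-3 nN = 4.671
Sum: 8.754 + 5.16 + 4.671 = 18.585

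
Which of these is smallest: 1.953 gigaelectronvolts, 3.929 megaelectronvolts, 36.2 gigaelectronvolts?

1.953 gigaelectronvolts = 1953000000 electronvolts
3.929 megaelectronvolts = 3929000 electronvolts
36.2 gigaelectronvolts = 36200000000 electronvolts

3.929 megaelectronvolts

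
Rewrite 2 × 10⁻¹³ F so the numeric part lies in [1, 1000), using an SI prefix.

200 fF

= 200 × 10⁻¹⁵ F; 10⁻¹⁵ is femto.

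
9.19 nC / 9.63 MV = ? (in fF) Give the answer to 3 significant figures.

(9.19 × 10^-9) / (9.63 × 10^6) = 0.95431 × 10^-15 F

0.954 fF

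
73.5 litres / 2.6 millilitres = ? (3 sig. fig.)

28300

(73.5) / (2.6 × 10⁻³) = 28.27 × 10³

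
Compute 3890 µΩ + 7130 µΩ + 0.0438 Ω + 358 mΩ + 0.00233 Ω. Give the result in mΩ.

415.15 mΩ

In mΩ:
  3890 µΩ = 3890 × 10^-3 mΩ = 3.89
  7130 µΩ = 7130 × 10^-3 mΩ = 7.13
  0.0438 Ω = 0.0438 × 10^3 mΩ = 43.8
  358 mΩ → 358
  0.00233 Ω = 0.00233 × 10^3 mΩ = 2.33
Sum: 3.89 + 7.13 + 43.8 + 358 + 2.33 = 415.15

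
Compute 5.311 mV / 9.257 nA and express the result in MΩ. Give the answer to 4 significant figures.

(5.311 × 10⁻³) / (9.257 × 10⁻⁹) = 0.573728 × 10⁶ Ω

0.5737 MΩ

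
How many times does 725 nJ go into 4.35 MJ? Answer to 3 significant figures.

(4.35e6) / (725e-9) = 0.006e15

6000000000000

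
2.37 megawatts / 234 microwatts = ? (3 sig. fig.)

10100000000

(2.37e6) / (234e-6) = 0.01013e12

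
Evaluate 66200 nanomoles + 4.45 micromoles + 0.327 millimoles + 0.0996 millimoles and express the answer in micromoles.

497.25 micromoles

In micromoles:
  66200 nanomoles = 66200e-3 micromoles = 66.2
  4.45 micromoles → 4.45
  0.327 millimoles = 0.327e3 micromoles = 327
  0.0996 millimoles = 0.0996e3 micromoles = 99.6
Sum: 66.2 + 4.45 + 327 + 99.6 = 497.25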